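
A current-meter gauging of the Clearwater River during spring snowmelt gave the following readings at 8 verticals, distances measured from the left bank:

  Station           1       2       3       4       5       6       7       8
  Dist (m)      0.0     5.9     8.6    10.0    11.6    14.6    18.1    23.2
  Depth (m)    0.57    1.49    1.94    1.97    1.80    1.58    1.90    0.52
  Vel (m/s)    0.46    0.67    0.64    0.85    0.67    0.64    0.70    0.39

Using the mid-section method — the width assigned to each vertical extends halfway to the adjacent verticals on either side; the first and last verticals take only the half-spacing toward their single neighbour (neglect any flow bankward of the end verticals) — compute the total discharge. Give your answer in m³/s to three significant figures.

22.4 m³/s

w_1 = (5.9 − 0.0)/2 = 2.95 m; q_1 = 0.46 × 0.57 × 2.95 = 0.7735 m³/s
w_2 = (8.6 − 0.0)/2 = 4.3 m; q_2 = 0.67 × 1.49 × 4.3 = 4.293 m³/s
w_3 = (10.0 − 5.9)/2 = 2.05 m; q_3 = 0.64 × 1.94 × 2.05 = 2.545 m³/s
w_4 = (11.6 − 8.6)/2 = 1.5 m; q_4 = 0.85 × 1.97 × 1.5 = 2.512 m³/s
w_5 = (14.6 − 10.0)/2 = 2.3 m; q_5 = 0.67 × 1.80 × 2.3 = 2.774 m³/s
w_6 = (18.1 − 11.6)/2 = 3.25 m; q_6 = 0.64 × 1.58 × 3.25 = 3.286 m³/s
w_7 = (23.2 − 14.6)/2 = 4.3 m; q_7 = 0.70 × 1.90 × 4.3 = 5.719 m³/s
w_8 = (23.2 − 18.1)/2 = 2.55 m; q_8 = 0.39 × 0.52 × 2.55 = 0.5171 m³/s
Q = Σ qᵢ = 22.42 m³/s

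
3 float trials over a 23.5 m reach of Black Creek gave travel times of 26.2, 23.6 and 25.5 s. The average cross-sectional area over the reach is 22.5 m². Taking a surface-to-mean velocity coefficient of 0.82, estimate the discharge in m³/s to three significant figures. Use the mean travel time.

17.3 m³/s

t̄ = (26.2 + 23.6 + 25.5) / 3 = 25.1 s
v_surface = L / t̄ = 23.5 / 25.1 = 0.9363 m/s
v_mean = 0.82 × 0.9363 = 0.7677 m/s
Q = A × v_mean = 22.5 × 0.7677 = 17.27 m³/s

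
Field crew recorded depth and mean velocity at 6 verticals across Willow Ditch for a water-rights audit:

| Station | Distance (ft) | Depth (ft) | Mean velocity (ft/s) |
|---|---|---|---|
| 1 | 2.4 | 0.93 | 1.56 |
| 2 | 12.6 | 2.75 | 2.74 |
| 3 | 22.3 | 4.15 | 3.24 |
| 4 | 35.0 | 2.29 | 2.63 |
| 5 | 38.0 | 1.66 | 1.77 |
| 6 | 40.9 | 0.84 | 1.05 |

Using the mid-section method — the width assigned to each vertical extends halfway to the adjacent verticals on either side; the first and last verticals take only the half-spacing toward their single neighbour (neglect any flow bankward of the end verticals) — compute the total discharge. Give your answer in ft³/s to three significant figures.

w_1 = (12.6 − 2.4)/2 = 5.1 ft; q_1 = 1.56 × 0.93 × 5.1 = 7.399 ft³/s
w_2 = (22.3 − 2.4)/2 = 9.95 ft; q_2 = 2.74 × 2.75 × 9.95 = 74.97 ft³/s
w_3 = (35.0 − 12.6)/2 = 11.2 ft; q_3 = 3.24 × 4.15 × 11.2 = 150.6 ft³/s
w_4 = (38.0 − 22.3)/2 = 7.85 ft; q_4 = 2.63 × 2.29 × 7.85 = 47.28 ft³/s
w_5 = (40.9 − 35.0)/2 = 2.95 ft; q_5 = 1.77 × 1.66 × 2.95 = 8.668 ft³/s
w_6 = (40.9 − 38.0)/2 = 1.45 ft; q_6 = 1.05 × 0.84 × 1.45 = 1.279 ft³/s
Q = Σ qᵢ = 290.2 ft³/s

290 ft³/s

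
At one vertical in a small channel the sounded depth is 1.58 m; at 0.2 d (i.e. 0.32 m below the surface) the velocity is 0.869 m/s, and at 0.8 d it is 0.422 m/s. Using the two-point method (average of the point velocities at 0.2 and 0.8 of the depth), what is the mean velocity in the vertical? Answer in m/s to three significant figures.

v̄ = (0.869 + 0.422) / 2 = 0.6455 m/s

0.646 m/s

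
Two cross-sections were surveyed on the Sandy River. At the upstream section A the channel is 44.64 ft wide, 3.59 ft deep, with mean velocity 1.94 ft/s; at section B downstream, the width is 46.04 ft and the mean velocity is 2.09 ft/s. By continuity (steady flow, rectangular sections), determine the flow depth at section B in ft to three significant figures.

Q = A₁V₁ = (44.64×3.59) × 1.94 = 310.9 ft³/s
d₂ = Q/(b₂ V₂) = 310.9/(46.04×2.09) = 3.231 ft

3.23 ft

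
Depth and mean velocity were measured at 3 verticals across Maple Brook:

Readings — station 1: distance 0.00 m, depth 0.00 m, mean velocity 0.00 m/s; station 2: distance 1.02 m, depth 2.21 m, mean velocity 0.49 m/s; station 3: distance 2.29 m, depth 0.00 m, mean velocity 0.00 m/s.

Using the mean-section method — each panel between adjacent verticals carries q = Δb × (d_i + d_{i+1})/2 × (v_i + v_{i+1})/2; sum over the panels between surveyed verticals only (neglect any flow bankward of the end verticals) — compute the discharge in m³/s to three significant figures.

Panel 1-2: Δb = 1.02 m, d̄ = (0.00+2.21)/2 = 1.105, v̄ = (0.00+0.49)/2 = 0.245 → q = 1.02×1.105×0.245 = 0.2761 m³/s
Panel 2-3: Δb = 1.27 m, d̄ = (2.21+0.00)/2 = 1.105, v̄ = (0.49+0.00)/2 = 0.245 → q = 1.27×1.105×0.245 = 0.3438 m³/s
Q = Σ q = 0.6200 m³/s

0.620 m³/s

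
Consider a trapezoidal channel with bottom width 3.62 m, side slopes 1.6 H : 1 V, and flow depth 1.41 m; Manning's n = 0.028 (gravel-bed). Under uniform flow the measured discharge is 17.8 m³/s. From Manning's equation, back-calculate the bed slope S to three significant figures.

0.00401

A = (b + z·y)·y = (3.62 + 1.6×1.41)×1.41 = 8.285 m²
P = b + 2y√(1+z²) = 3.62 + 2×1.41×√(1+1.6²) = 8.941 m
R = A/P = 8.285/8.941 = 0.9267 m
S = (Q·n / (1·A·R^(2/3)))² = (17.8×0.028 / (1×8.285×0.9505))² = 0.004005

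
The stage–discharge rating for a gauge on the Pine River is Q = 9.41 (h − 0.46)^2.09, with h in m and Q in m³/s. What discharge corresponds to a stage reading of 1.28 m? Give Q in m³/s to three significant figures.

6.22 m³/s

Q = 9.41 × (1.28 − 0.46)^2.09 = 9.41 × 0.82^2.09 = 6.215 m³/s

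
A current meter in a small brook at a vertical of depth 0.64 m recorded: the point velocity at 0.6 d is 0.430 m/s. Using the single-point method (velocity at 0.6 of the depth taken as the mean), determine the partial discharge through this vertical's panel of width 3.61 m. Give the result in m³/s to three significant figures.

0.993 m³/s

v̄ = v₀.₆ = 0.430 m/s
q = v̄ × d × w = 0.4300 × 0.64 × 3.61 = 0.9935 m³/s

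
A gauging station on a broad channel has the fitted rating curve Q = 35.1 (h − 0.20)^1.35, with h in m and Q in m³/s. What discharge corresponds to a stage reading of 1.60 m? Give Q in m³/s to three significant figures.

Q = 35.1 × (1.60 − 0.20)^1.35 = 35.1 × 1.4^1.35 = 55.28 m³/s

55.3 m³/s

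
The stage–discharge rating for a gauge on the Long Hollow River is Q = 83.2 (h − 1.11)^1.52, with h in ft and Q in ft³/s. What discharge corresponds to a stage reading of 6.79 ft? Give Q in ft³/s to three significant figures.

1170 ft³/s

Q = 83.2 × (6.79 − 1.11)^1.52 = 83.2 × 5.68^1.52 = 1166 ft³/s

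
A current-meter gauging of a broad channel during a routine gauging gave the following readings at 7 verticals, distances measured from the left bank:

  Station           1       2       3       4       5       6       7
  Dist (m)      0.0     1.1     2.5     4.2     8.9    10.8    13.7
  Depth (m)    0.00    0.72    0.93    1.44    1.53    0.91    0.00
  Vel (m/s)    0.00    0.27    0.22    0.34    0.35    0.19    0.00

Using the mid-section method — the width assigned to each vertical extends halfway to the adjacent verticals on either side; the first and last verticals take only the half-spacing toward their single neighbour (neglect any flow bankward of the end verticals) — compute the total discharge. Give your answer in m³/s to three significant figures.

4.31 m³/s

w_2 = (2.5 − 0.0)/2 = 1.25 m; q_2 = 0.27 × 0.72 × 1.25 = 0.2430 m³/s
w_3 = (4.2 − 1.1)/2 = 1.55 m; q_3 = 0.22 × 0.93 × 1.55 = 0.3171 m³/s
w_4 = (8.9 − 2.5)/2 = 3.2 m; q_4 = 0.34 × 1.44 × 3.2 = 1.567 m³/s
w_5 = (10.8 − 4.2)/2 = 3.3 m; q_5 = 0.35 × 1.53 × 3.3 = 1.767 m³/s
w_6 = (13.7 − 8.9)/2 = 2.4 m; q_6 = 0.19 × 0.91 × 2.4 = 0.4150 m³/s
Stations 1, 7 contribute zero (depth or velocity is 0).
Q = Σ qᵢ = 4.309 m³/s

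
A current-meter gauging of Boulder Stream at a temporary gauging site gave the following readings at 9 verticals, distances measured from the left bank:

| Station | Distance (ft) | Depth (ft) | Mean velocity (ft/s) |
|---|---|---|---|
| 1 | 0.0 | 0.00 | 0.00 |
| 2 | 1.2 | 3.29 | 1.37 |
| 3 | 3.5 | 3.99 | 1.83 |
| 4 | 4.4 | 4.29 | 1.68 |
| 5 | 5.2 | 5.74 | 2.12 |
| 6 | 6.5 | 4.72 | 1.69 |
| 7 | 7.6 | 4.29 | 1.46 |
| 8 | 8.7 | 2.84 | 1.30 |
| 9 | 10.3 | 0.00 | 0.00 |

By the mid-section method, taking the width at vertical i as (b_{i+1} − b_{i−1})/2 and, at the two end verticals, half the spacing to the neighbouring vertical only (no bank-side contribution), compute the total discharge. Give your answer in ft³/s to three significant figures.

w_2 = (3.5 − 0.0)/2 = 1.75 ft; q_2 = 1.37 × 3.29 × 1.75 = 7.888 ft³/s
w_3 = (4.4 − 1.2)/2 = 1.6 ft; q_3 = 1.83 × 3.99 × 1.6 = 11.68 ft³/s
w_4 = (5.2 − 3.5)/2 = 0.85 ft; q_4 = 1.68 × 4.29 × 0.85 = 6.126 ft³/s
w_5 = (6.5 − 4.4)/2 = 1.05 ft; q_5 = 2.12 × 5.74 × 1.05 = 12.78 ft³/s
w_6 = (7.6 − 5.2)/2 = 1.2 ft; q_6 = 1.69 × 4.72 × 1.2 = 9.572 ft³/s
w_7 = (8.7 − 6.5)/2 = 1.1 ft; q_7 = 1.46 × 4.29 × 1.1 = 6.890 ft³/s
w_8 = (10.3 − 7.6)/2 = 1.35 ft; q_8 = 1.30 × 2.84 × 1.35 = 4.984 ft³/s
Stations 1, 9 contribute zero (depth or velocity is 0).
Q = Σ qᵢ = 59.92 ft³/s

59.9 ft³/s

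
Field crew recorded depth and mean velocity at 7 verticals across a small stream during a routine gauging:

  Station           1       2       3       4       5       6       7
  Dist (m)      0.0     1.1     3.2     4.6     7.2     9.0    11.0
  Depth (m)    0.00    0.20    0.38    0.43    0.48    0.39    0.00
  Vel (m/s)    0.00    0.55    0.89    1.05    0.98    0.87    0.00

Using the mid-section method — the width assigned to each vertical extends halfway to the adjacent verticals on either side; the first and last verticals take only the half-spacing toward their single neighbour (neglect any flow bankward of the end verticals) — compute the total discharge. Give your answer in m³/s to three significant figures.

w_2 = (3.2 − 0.0)/2 = 1.6 m; q_2 = 0.55 × 0.20 × 1.6 = 0.1760 m³/s
w_3 = (4.6 − 1.1)/2 = 1.75 m; q_3 = 0.89 × 0.38 × 1.75 = 0.5919 m³/s
w_4 = (7.2 − 3.2)/2 = 2 m; q_4 = 1.05 × 0.43 × 2 = 0.9030 m³/s
w_5 = (9.0 − 4.6)/2 = 2.2 m; q_5 = 0.98 × 0.48 × 2.2 = 1.035 m³/s
w_6 = (11.0 − 7.2)/2 = 1.9 m; q_6 = 0.87 × 0.39 × 1.9 = 0.6447 m³/s
Stations 1, 7 contribute zero (depth or velocity is 0).
Q = Σ qᵢ = 3.350 m³/s

3.35 m³/s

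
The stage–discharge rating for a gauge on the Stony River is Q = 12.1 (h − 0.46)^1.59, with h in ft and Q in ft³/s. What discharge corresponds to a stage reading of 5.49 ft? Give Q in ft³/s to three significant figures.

Q = 12.1 × (5.49 − 0.46)^1.59 = 12.1 × 5.03^1.59 = 157.9 ft³/s

158 ft³/s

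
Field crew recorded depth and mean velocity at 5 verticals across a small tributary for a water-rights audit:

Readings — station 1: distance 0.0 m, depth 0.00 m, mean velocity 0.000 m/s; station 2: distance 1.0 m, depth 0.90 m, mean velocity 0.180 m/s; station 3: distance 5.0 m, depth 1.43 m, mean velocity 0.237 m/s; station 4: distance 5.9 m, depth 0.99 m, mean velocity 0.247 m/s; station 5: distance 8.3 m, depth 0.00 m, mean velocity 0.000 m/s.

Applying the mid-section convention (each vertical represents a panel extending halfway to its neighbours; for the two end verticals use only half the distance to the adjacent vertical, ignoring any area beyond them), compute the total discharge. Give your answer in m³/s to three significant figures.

1.64 m³/s

w_2 = (5.0 − 0.0)/2 = 2.5 m; q_2 = 0.180 × 0.90 × 2.5 = 0.4050 m³/s
w_3 = (5.9 − 1.0)/2 = 2.45 m; q_3 = 0.237 × 1.43 × 2.45 = 0.8303 m³/s
w_4 = (8.3 − 5.0)/2 = 1.65 m; q_4 = 0.247 × 0.99 × 1.65 = 0.4035 m³/s
Stations 1, 5 contribute zero (depth or velocity is 0).
Q = Σ qᵢ = 1.639 m³/s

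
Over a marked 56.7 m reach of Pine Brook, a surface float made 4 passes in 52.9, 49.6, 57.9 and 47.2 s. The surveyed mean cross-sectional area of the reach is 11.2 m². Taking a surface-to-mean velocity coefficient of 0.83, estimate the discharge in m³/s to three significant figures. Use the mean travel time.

t̄ = (52.9 + 49.6 + 57.9 + 47.2) / 4 = 51.9 s
v_surface = L / t̄ = 56.7 / 51.9 = 1.092 m/s
v_mean = 0.83 × 1.092 = 0.9068 m/s
Q = A × v_mean = 11.2 × 0.9068 = 10.16 m³/s

10.2 m³/s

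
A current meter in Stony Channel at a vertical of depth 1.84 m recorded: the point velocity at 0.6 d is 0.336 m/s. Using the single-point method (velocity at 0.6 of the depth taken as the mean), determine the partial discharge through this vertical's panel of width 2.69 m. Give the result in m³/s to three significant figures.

1.66 m³/s

v̄ = v₀.₆ = 0.336 m/s
q = v̄ × d × w = 0.3360 × 1.84 × 2.69 = 1.663 m³/s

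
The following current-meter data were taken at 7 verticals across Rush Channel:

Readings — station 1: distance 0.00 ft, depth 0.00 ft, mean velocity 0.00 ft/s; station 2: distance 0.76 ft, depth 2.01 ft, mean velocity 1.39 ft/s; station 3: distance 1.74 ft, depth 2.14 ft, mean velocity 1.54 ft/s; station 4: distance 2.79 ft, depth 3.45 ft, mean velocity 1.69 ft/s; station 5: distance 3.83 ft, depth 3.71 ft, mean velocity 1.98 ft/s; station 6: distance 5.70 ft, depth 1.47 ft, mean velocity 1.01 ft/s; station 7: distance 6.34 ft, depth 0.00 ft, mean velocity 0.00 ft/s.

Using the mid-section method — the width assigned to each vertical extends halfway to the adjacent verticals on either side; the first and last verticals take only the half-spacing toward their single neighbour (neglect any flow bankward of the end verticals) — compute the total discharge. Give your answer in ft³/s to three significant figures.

w_2 = (1.74 − 0.00)/2 = 0.87 ft; q_2 = 1.39 × 2.01 × 0.87 = 2.431 ft³/s
w_3 = (2.79 − 0.76)/2 = 1.015 ft; q_3 = 1.54 × 2.14 × 1.015 = 3.345 ft³/s
w_4 = (3.83 − 1.74)/2 = 1.045 ft; q_4 = 1.69 × 3.45 × 1.045 = 6.093 ft³/s
w_5 = (5.70 − 2.79)/2 = 1.455 ft; q_5 = 1.98 × 3.71 × 1.455 = 10.69 ft³/s
w_6 = (6.34 − 3.83)/2 = 1.255 ft; q_6 = 1.01 × 1.47 × 1.255 = 1.863 ft³/s
Stations 1, 7 contribute zero (depth or velocity is 0).
Q = Σ qᵢ = 24.42 ft³/s

24.4 ft³/s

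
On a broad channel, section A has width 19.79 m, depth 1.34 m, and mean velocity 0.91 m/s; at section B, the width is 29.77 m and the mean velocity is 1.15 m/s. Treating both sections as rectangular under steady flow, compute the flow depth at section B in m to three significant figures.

0.705 m

Q = A₁V₁ = (19.79×1.34) × 0.91 = 24.13 m³/s
d₂ = Q/(b₂ V₂) = 24.13/(29.77×1.15) = 0.7049 m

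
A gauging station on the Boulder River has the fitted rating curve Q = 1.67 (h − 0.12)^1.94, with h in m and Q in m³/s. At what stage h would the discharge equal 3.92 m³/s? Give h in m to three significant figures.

h − h₀ = (Q/C)^(1/b) = (3.92/1.67)^(1/1.94) = 1.552 m
h = 0.12 + 1.552 = 1.672 m

1.67 m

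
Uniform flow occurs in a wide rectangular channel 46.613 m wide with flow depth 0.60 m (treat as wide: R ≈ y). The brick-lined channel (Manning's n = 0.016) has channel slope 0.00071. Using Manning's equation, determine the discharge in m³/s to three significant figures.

33.1 m³/s

A = b·y = 46.613 × 0.60 = 27.97 m²
Wide channel: R ≈ y = 0.60 m
Q = (1/n)·A·R^(2/3)·S^(1/2) = (1/0.016) × 27.97 × 0.6000^(2/3) × 0.00071^(1/2) = 33.13 m³/s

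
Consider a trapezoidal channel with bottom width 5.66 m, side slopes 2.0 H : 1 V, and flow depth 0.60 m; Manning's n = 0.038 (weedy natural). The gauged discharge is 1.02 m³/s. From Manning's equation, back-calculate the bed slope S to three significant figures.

A = (b + z·y)·y = (5.66 + 2.0×0.60)×0.60 = 4.116 m²
P = b + 2y√(1+z²) = 5.66 + 2×0.60×√(1+2.0²) = 8.343 m
R = A/P = 4.116/8.343 = 0.4933 m
S = (Q·n / (1·A·R^(2/3)))² = (1.02×0.038 / (1×4.116×0.6243))² = 0.0002275

0.000227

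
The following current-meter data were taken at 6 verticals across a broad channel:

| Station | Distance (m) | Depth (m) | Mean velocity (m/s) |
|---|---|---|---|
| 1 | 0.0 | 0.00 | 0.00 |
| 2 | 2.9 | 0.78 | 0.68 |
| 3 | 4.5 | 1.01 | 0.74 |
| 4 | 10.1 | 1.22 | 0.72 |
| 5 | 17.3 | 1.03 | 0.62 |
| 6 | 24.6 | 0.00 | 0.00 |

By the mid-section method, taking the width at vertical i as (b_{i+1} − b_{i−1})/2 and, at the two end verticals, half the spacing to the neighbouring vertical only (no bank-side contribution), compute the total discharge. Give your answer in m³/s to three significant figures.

w_2 = (4.5 − 0.0)/2 = 2.25 m; q_2 = 0.68 × 0.78 × 2.25 = 1.193 m³/s
w_3 = (10.1 − 2.9)/2 = 3.6 m; q_3 = 0.74 × 1.01 × 3.6 = 2.691 m³/s
w_4 = (17.3 − 4.5)/2 = 6.4 m; q_4 = 0.72 × 1.22 × 6.4 = 5.622 m³/s
w_5 = (24.6 − 10.1)/2 = 7.25 m; q_5 = 0.62 × 1.03 × 7.25 = 4.630 m³/s
Stations 1, 6 contribute zero (depth or velocity is 0).
Q = Σ qᵢ = 14.14 m³/s

14.1 m³/s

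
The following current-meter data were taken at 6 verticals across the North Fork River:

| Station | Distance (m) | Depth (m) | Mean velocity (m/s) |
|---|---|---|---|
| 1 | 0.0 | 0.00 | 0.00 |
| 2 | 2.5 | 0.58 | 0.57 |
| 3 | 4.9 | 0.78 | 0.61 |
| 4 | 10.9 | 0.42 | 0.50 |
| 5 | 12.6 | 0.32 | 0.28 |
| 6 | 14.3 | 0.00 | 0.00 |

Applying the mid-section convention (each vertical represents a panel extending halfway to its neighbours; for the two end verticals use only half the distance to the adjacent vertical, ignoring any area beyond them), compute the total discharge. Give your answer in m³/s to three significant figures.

3.77 m³/s

w_2 = (4.9 − 0.0)/2 = 2.45 m; q_2 = 0.57 × 0.58 × 2.45 = 0.8100 m³/s
w_3 = (10.9 − 2.5)/2 = 4.2 m; q_3 = 0.61 × 0.78 × 4.2 = 1.998 m³/s
w_4 = (12.6 − 4.9)/2 = 3.85 m; q_4 = 0.50 × 0.42 × 3.85 = 0.8085 m³/s
w_5 = (14.3 − 10.9)/2 = 1.7 m; q_5 = 0.28 × 0.32 × 1.7 = 0.1523 m³/s
Stations 1, 6 contribute zero (depth or velocity is 0).
Q = Σ qᵢ = 3.769 m³/s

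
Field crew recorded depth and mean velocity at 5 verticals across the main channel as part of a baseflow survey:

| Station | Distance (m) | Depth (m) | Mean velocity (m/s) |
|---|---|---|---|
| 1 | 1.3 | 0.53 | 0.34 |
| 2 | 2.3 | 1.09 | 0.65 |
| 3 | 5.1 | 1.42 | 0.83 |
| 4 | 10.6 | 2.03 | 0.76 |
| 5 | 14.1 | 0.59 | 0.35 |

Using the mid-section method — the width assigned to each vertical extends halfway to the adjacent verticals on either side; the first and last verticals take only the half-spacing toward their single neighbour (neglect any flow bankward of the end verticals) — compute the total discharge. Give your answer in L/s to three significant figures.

w_1 = (2.3 − 1.3)/2 = 0.5 m; q_1 = 0.34 × 0.53 × 0.5 = 0.09010 m³/s
w_2 = (5.1 − 1.3)/2 = 1.9 m; q_2 = 0.65 × 1.09 × 1.9 = 1.346 m³/s
w_3 = (10.6 − 2.3)/2 = 4.15 m; q_3 = 0.83 × 1.42 × 4.15 = 4.891 m³/s
w_4 = (14.1 − 5.1)/2 = 4.5 m; q_4 = 0.76 × 2.03 × 4.5 = 6.943 m³/s
w_5 = (14.1 − 10.6)/2 = 1.75 m; q_5 = 0.35 × 0.59 × 1.75 = 0.3614 m³/s
Q = Σ qᵢ = 13.63 m³/s
= 13.63 × 1000 = 13630 L/s

13600 L/s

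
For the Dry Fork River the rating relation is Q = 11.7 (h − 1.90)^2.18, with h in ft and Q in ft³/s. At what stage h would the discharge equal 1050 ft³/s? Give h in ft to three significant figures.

9.77 ft

h − h₀ = (Q/C)^(1/b) = (1050/11.7)^(1/2.18) = 7.868 ft
h = 1.90 + 7.868 = 9.768 ft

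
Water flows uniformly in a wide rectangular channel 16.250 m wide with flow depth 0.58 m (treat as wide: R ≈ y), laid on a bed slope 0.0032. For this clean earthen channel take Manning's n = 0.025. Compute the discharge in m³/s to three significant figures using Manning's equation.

A = b·y = 16.250 × 0.58 = 9.425 m²
Wide channel: R ≈ y = 0.58 m
Q = (1/n)·A·R^(2/3)·S^(1/2) = (1/0.025) × 9.425 × 0.5800^(2/3) × 0.0032^(1/2) = 14.83 m³/s

14.8 m³/s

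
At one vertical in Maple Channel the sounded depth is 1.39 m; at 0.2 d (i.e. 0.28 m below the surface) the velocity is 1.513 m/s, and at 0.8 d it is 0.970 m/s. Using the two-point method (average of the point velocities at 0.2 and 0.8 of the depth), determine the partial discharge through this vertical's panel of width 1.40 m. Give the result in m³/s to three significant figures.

v̄ = (1.513 + 0.970) / 2 = 1.242 m/s
q = v̄ × d × w = 1.242 × 1.39 × 1.40 = 2.416 m³/s

2.42 m³/s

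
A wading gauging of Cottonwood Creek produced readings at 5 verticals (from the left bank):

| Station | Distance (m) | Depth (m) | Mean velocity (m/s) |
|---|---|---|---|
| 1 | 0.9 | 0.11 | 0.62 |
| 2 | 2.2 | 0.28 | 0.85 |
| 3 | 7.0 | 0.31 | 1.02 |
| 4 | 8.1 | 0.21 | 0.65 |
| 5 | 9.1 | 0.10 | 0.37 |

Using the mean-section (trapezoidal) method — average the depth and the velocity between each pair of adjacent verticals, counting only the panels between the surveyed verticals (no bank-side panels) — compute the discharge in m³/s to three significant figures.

Panel 1-2: Δb = 1.3 m, d̄ = (0.11+0.28)/2 = 0.195, v̄ = (0.62+0.85)/2 = 0.735 → q = 1.3×0.195×0.735 = 0.1863 m³/s
Panel 2-3: Δb = 4.8 m, d̄ = (0.28+0.31)/2 = 0.295, v̄ = (0.85+1.02)/2 = 0.935 → q = 4.8×0.295×0.935 = 1.324 m³/s
Panel 3-4: Δb = 1.1 m, d̄ = (0.31+0.21)/2 = 0.26, v̄ = (1.02+0.65)/2 = 0.835 → q = 1.1×0.26×0.835 = 0.2388 m³/s
Panel 4-5: Δb = 1 m, d̄ = (0.21+0.10)/2 = 0.155, v̄ = (0.65+0.37)/2 = 0.51 → q = 1×0.155×0.51 = 0.07905 m³/s
Q = Σ q = 1.828 m³/s

1.83 m³/s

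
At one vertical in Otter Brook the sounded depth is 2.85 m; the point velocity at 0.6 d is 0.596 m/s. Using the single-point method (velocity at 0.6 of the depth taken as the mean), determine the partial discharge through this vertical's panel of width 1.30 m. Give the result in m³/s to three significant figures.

2.21 m³/s

v̄ = v₀.₆ = 0.596 m/s
q = v̄ × d × w = 0.5960 × 2.85 × 1.30 = 2.208 m³/s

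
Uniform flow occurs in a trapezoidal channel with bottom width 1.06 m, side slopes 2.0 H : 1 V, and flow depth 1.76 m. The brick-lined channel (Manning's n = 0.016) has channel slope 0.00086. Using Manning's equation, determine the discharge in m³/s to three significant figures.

13.8 m³/s

A = (b + z·y)·y = (1.06 + 2.0×1.76)×1.76 = 8.061 m²
P = b + 2y√(1+z²) = 1.06 + 2×1.76×√(1+2.0²) = 8.931 m
R = A/P = 8.061/8.931 = 0.9026 m
Q = (1/n)·A·R^(2/3)·S^(1/2) = (1/0.016) × 8.061 × 0.9026^(2/3) × 0.00086^(1/2) = 13.80 m³/s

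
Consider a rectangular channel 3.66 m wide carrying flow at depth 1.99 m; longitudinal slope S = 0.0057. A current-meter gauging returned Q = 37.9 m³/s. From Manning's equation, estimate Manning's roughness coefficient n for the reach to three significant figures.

0.0141

A = b·y = 3.66 × 1.99 = 7.283 m²
P = b + 2y = 3.66 + 2×1.99 = 7.640 m
R = A/P = 7.283/7.640 = 0.9533 m
n = (1/Q)·A·R^(2/3)·S^(1/2) = (1/37.9) × 7.283 × 0.9686 × 0.07550 = 0.01405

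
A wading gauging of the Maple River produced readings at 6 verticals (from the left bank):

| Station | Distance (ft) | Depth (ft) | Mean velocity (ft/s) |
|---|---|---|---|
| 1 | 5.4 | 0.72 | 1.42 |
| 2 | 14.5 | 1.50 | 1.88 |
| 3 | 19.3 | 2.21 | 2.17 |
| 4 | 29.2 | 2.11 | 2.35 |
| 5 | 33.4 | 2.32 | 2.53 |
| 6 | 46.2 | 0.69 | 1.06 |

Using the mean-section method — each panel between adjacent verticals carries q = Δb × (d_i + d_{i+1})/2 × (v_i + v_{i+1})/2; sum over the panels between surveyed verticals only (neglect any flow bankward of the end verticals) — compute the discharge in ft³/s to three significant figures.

Panel 1-2: Δb = 9.1 ft, d̄ = (0.72+1.50)/2 = 1.11, v̄ = (1.42+1.88)/2 = 1.65 → q = 9.1×1.11×1.65 = 16.67 ft³/s
Panel 2-3: Δb = 4.8 ft, d̄ = (1.50+2.21)/2 = 1.855, v̄ = (1.88+2.17)/2 = 2.025 → q = 4.8×1.855×2.025 = 18.03 ft³/s
Panel 3-4: Δb = 9.9 ft, d̄ = (2.21+2.11)/2 = 2.16, v̄ = (2.17+2.35)/2 = 2.26 → q = 9.9×2.16×2.26 = 48.33 ft³/s
Panel 4-5: Δb = 4.2 ft, d̄ = (2.11+2.32)/2 = 2.215, v̄ = (2.35+2.53)/2 = 2.44 → q = 4.2×2.215×2.44 = 22.70 ft³/s
Panel 5-6: Δb = 12.8 ft, d̄ = (2.32+0.69)/2 = 1.505, v̄ = (2.53+1.06)/2 = 1.795 → q = 12.8×1.505×1.795 = 34.58 ft³/s
Q = Σ q = 140.3 ft³/s

140 ft³/s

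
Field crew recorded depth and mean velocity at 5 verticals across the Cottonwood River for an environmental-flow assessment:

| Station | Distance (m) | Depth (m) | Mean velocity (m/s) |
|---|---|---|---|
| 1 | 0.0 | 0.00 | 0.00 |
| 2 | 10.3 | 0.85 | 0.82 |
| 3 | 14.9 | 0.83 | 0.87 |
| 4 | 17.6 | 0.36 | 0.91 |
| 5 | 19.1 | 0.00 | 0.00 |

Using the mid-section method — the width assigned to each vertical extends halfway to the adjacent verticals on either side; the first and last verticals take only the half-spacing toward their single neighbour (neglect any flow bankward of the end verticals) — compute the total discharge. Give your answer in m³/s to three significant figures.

8.52 m³/s

w_2 = (14.9 − 0.0)/2 = 7.45 m; q_2 = 0.82 × 0.85 × 7.45 = 5.193 m³/s
w_3 = (17.6 − 10.3)/2 = 3.65 m; q_3 = 0.87 × 0.83 × 3.65 = 2.636 m³/s
w_4 = (19.1 − 14.9)/2 = 2.1 m; q_4 = 0.91 × 0.36 × 2.1 = 0.6880 m³/s
Stations 1, 5 contribute zero (depth or velocity is 0).
Q = Σ qᵢ = 8.516 m³/s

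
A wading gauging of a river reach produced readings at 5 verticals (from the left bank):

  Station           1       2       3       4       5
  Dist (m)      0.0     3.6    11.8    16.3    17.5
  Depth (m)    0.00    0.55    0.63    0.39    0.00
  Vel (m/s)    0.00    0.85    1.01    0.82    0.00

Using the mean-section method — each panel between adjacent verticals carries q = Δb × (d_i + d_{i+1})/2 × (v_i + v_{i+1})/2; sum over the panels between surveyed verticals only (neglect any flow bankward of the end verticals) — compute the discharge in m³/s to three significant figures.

7.12 m³/s

Panel 1-2: Δb = 3.6 m, d̄ = (0.00+0.55)/2 = 0.275, v̄ = (0.00+0.85)/2 = 0.425 → q = 3.6×0.275×0.425 = 0.4208 m³/s
Panel 2-3: Δb = 8.2 m, d̄ = (0.55+0.63)/2 = 0.59, v̄ = (0.85+1.01)/2 = 0.93 → q = 8.2×0.59×0.93 = 4.499 m³/s
Panel 3-4: Δb = 4.5 m, d̄ = (0.63+0.39)/2 = 0.51, v̄ = (1.01+0.82)/2 = 0.915 → q = 4.5×0.51×0.915 = 2.100 m³/s
Panel 4-5: Δb = 1.2 m, d̄ = (0.39+0.00)/2 = 0.195, v̄ = (0.82+0.00)/2 = 0.41 → q = 1.2×0.195×0.41 = 0.09594 m³/s
Q = Σ q = 7.116 m³/s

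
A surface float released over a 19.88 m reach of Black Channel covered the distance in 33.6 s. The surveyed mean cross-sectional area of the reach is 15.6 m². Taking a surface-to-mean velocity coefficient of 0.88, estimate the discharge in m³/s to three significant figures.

8.12 m³/s

v_surface = L / t̄ = 19.88 / 33.6 = 0.5917 m/s
v_mean = 0.88 × 0.5917 = 0.5207 m/s
Q = A × v_mean = 15.6 × 0.5207 = 8.122 m³/s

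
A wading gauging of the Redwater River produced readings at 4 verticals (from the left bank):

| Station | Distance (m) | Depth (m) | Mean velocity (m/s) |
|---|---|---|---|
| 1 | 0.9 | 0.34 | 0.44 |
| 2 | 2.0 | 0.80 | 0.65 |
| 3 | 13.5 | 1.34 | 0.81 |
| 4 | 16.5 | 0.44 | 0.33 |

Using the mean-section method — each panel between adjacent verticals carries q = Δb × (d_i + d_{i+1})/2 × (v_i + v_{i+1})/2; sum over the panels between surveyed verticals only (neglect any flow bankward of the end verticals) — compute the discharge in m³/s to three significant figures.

Panel 1-2: Δb = 1.1 m, d̄ = (0.34+0.80)/2 = 0.57, v̄ = (0.44+0.65)/2 = 0.545 → q = 1.1×0.57×0.545 = 0.3417 m³/s
Panel 2-3: Δb = 11.5 m, d̄ = (0.80+1.34)/2 = 1.07, v̄ = (0.65+0.81)/2 = 0.73 → q = 11.5×1.07×0.73 = 8.983 m³/s
Panel 3-4: Δb = 3 m, d̄ = (1.34+0.44)/2 = 0.89, v̄ = (0.81+0.33)/2 = 0.57 → q = 3×0.89×0.57 = 1.522 m³/s
Q = Σ q = 10.85 m³/s

10.8 m³/s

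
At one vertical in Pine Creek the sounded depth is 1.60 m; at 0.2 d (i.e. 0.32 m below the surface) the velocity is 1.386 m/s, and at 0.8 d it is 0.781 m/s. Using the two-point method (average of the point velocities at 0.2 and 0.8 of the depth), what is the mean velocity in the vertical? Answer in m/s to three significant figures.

v̄ = (1.386 + 0.781) / 2 = 1.084 m/s

1.08 m/s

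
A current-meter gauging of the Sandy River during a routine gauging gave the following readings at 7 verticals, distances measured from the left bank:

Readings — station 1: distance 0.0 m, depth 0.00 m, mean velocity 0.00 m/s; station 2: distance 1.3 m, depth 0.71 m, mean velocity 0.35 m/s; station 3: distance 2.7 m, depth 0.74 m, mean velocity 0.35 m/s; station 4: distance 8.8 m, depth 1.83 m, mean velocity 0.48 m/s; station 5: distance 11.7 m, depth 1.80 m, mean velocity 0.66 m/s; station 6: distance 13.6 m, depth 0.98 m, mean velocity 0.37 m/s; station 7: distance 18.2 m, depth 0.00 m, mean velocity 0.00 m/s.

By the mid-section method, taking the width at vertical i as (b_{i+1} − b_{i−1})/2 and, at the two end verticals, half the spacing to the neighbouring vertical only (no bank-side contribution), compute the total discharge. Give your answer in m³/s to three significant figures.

w_2 = (2.7 − 0.0)/2 = 1.35 m; q_2 = 0.35 × 0.71 × 1.35 = 0.3355 m³/s
w_3 = (8.8 − 1.3)/2 = 3.75 m; q_3 = 0.35 × 0.74 × 3.75 = 0.9713 m³/s
w_4 = (11.7 − 2.7)/2 = 4.5 m; q_4 = 0.48 × 1.83 × 4.5 = 3.953 m³/s
w_5 = (13.6 − 8.8)/2 = 2.4 m; q_5 = 0.66 × 1.80 × 2.4 = 2.851 m³/s
w_6 = (18.2 − 11.7)/2 = 3.25 m; q_6 = 0.37 × 0.98 × 3.25 = 1.178 m³/s
Stations 1, 7 contribute zero (depth or velocity is 0).
Q = Σ qᵢ = 9.289 m³/s

9.29 m³/s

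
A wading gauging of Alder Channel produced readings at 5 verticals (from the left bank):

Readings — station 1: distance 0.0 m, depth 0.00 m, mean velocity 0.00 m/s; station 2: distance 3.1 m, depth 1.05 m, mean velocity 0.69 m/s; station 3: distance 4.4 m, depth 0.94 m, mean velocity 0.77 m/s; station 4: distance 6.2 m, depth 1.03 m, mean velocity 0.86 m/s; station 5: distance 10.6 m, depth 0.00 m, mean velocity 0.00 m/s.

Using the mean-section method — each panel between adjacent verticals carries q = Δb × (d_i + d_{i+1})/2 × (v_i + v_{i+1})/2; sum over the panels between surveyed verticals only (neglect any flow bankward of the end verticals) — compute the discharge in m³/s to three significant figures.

Panel 1-2: Δb = 3.1 m, d̄ = (0.00+1.05)/2 = 0.525, v̄ = (0.00+0.69)/2 = 0.345 → q = 3.1×0.525×0.345 = 0.5615 m³/s
Panel 2-3: Δb = 1.3 m, d̄ = (1.05+0.94)/2 = 0.995, v̄ = (0.69+0.77)/2 = 0.73 → q = 1.3×0.995×0.73 = 0.9443 m³/s
Panel 3-4: Δb = 1.8 m, d̄ = (0.94+1.03)/2 = 0.985, v̄ = (0.77+0.86)/2 = 0.815 → q = 1.8×0.985×0.815 = 1.445 m³/s
Panel 4-5: Δb = 4.4 m, d̄ = (1.03+0.00)/2 = 0.515, v̄ = (0.86+0.00)/2 = 0.43 → q = 4.4×0.515×0.43 = 0.9744 m³/s
Q = Σ q = 3.925 m³/s

3.93 m³/s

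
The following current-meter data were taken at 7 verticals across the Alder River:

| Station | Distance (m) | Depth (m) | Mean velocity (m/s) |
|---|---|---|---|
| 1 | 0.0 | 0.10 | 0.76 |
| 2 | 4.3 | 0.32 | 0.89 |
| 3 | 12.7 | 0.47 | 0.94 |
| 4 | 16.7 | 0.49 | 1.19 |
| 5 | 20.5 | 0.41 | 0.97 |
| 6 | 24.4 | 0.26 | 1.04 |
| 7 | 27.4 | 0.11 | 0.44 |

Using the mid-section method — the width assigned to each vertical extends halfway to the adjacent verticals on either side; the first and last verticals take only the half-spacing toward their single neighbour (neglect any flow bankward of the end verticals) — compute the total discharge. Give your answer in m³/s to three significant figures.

9.52 m³/s

w_1 = (4.3 − 0.0)/2 = 2.15 m; q_1 = 0.76 × 0.10 × 2.15 = 0.1634 m³/s
w_2 = (12.7 − 0.0)/2 = 6.35 m; q_2 = 0.89 × 0.32 × 6.35 = 1.808 m³/s
w_3 = (16.7 − 4.3)/2 = 6.2 m; q_3 = 0.94 × 0.47 × 6.2 = 2.739 m³/s
w_4 = (20.5 − 12.7)/2 = 3.9 m; q_4 = 1.19 × 0.49 × 3.9 = 2.274 m³/s
w_5 = (24.4 − 16.7)/2 = 3.85 m; q_5 = 0.97 × 0.41 × 3.85 = 1.531 m³/s
w_6 = (27.4 − 20.5)/2 = 3.45 m; q_6 = 1.04 × 0.26 × 3.45 = 0.9329 m³/s
w_7 = (27.4 − 24.4)/2 = 1.5 m; q_7 = 0.44 × 0.11 × 1.5 = 0.07260 m³/s
Q = Σ qᵢ = 9.522 m³/s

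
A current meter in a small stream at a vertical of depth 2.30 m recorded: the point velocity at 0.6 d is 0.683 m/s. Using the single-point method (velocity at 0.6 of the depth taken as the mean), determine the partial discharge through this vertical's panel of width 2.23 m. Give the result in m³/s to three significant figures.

v̄ = v₀.₆ = 0.683 m/s
q = v̄ × d × w = 0.6830 × 2.30 × 2.23 = 3.503 m³/s

3.50 m³/s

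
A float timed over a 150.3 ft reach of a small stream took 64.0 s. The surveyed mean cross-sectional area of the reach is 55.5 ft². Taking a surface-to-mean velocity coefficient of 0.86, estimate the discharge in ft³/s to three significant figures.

v_surface = L / t̄ = 150.3 / 64 = 2.348 ft/s
v_mean = 0.86 × 2.348 = 2.020 ft/s
Q = A × v_mean = 55.5 × 2.020 = 112.1 ft³/s

112 ft³/s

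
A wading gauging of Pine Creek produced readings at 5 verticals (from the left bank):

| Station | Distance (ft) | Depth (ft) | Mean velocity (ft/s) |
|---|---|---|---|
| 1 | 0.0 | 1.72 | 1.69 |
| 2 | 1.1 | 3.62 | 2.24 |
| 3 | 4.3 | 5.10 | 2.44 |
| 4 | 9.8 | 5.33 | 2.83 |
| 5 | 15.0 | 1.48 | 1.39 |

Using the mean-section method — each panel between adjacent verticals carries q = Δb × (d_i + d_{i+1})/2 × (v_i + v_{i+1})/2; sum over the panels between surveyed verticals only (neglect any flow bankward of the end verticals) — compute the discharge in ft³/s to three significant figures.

Panel 1-2: Δb = 1.1 ft, d̄ = (1.72+3.62)/2 = 2.67, v̄ = (1.69+2.24)/2 = 1.965 → q = 1.1×2.67×1.965 = 5.771 ft³/s
Panel 2-3: Δb = 3.2 ft, d̄ = (3.62+5.10)/2 = 4.36, v̄ = (2.24+2.44)/2 = 2.34 → q = 3.2×4.36×2.34 = 32.65 ft³/s
Panel 3-4: Δb = 5.5 ft, d̄ = (5.10+5.33)/2 = 5.215, v̄ = (2.44+2.83)/2 = 2.635 → q = 5.5×5.215×2.635 = 75.58 ft³/s
Panel 4-5: Δb = 5.2 ft, d̄ = (5.33+1.48)/2 = 3.405, v̄ = (2.83+1.39)/2 = 2.11 → q = 5.2×3.405×2.11 = 37.36 ft³/s
Q = Σ q = 151.4 ft³/s

151 ft³/s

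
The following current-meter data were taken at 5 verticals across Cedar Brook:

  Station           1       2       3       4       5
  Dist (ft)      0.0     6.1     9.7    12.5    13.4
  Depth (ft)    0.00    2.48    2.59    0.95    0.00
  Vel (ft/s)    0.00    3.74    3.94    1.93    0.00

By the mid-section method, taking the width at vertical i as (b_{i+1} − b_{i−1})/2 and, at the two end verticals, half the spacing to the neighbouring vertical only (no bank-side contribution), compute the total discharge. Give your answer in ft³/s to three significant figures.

81.0 ft³/s

w_2 = (9.7 − 0.0)/2 = 4.85 ft; q_2 = 3.74 × 2.48 × 4.85 = 44.98 ft³/s
w_3 = (12.5 − 6.1)/2 = 3.2 ft; q_3 = 3.94 × 2.59 × 3.2 = 32.65 ft³/s
w_4 = (13.4 − 9.7)/2 = 1.85 ft; q_4 = 1.93 × 0.95 × 1.85 = 3.392 ft³/s
Stations 1, 5 contribute zero (depth or velocity is 0).
Q = Σ qᵢ = 81.03 ft³/s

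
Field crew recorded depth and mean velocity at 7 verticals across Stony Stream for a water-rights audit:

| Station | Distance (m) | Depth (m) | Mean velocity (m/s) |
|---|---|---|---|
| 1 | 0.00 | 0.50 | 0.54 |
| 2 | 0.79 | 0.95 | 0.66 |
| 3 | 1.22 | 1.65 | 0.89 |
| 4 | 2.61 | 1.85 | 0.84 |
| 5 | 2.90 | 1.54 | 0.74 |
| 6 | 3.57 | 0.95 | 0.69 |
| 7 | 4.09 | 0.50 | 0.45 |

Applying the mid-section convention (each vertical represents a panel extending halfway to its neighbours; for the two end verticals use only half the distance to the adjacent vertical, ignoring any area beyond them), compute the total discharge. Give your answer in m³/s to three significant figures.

w_1 = (0.79 − 0.00)/2 = 0.395 m; q_1 = 0.54 × 0.50 × 0.395 = 0.1067 m³/s
w_2 = (1.22 − 0.00)/2 = 0.61 m; q_2 = 0.66 × 0.95 × 0.61 = 0.3825 m³/s
w_3 = (2.61 − 0.79)/2 = 0.91 m; q_3 = 0.89 × 1.65 × 0.91 = 1.336 m³/s
w_4 = (2.90 − 1.22)/2 = 0.84 m; q_4 = 0.84 × 1.85 × 0.84 = 1.305 m³/s
w_5 = (3.57 − 2.61)/2 = 0.48 m; q_5 = 0.74 × 1.54 × 0.48 = 0.5470 m³/s
w_6 = (4.09 − 2.90)/2 = 0.595 m; q_6 = 0.69 × 0.95 × 0.595 = 0.3900 m³/s
w_7 = (4.09 − 3.57)/2 = 0.26 m; q_7 = 0.45 × 0.50 × 0.26 = 0.05850 m³/s
Q = Σ qᵢ = 4.126 m³/s

4.13 m³/s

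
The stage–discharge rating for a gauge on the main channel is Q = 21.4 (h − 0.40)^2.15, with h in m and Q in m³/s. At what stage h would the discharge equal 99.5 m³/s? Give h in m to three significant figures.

2.44 m

h − h₀ = (Q/C)^(1/b) = (99.5/21.4)^(1/2.15) = 2.044 m
h = 0.40 + 2.044 = 2.444 m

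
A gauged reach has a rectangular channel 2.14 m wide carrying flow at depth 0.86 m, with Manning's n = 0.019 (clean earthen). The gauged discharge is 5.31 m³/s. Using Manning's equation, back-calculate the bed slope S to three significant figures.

A = b·y = 2.14 × 0.86 = 1.840 m²
P = b + 2y = 2.14 + 2×0.86 = 3.860 m
R = A/P = 1.840/3.860 = 0.4768 m
S = (Q·n / (1·A·R^(2/3)))² = (5.31×0.019 / (1×1.840×0.6103))² = 0.008068

0.00807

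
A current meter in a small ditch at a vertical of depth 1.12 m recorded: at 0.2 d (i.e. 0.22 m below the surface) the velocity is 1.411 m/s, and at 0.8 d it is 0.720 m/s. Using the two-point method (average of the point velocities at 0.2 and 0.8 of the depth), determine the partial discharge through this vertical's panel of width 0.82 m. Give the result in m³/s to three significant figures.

0.979 m³/s

v̄ = (1.411 + 0.720) / 2 = 1.066 m/s
q = v̄ × d × w = 1.066 × 1.12 × 0.82 = 0.9786 m³/s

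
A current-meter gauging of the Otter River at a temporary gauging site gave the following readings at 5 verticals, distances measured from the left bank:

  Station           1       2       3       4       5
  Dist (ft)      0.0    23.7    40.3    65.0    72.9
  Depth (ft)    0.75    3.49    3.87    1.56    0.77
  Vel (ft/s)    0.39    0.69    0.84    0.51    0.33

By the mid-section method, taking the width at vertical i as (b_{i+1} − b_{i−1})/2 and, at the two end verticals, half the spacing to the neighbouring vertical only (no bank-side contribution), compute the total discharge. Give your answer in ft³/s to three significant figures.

w_1 = (23.7 − 0.0)/2 = 11.85 ft; q_1 = 0.39 × 0.75 × 11.85 = 3.466 ft³/s
w_2 = (40.3 − 0.0)/2 = 20.15 ft; q_2 = 0.69 × 3.49 × 20.15 = 48.52 ft³/s
w_3 = (65.0 − 23.7)/2 = 20.65 ft; q_3 = 0.84 × 3.87 × 20.65 = 67.13 ft³/s
w_4 = (72.9 − 40.3)/2 = 16.3 ft; q_4 = 0.51 × 1.56 × 16.3 = 12.97 ft³/s
w_5 = (72.9 − 65.0)/2 = 3.95 ft; q_5 = 0.33 × 0.77 × 3.95 = 1.004 ft³/s
Q = Σ qᵢ = 133.1 ft³/s

133 ft³/s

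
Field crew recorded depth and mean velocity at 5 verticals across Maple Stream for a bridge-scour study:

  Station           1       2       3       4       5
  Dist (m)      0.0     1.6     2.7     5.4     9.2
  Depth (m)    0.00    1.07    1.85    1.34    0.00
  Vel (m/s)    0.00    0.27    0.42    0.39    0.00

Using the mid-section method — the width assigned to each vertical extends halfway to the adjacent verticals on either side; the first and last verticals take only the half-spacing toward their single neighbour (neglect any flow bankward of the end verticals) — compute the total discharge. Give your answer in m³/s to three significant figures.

3.56 m³/s

w_2 = (2.7 − 0.0)/2 = 1.35 m; q_2 = 0.27 × 1.07 × 1.35 = 0.3900 m³/s
w_3 = (5.4 − 1.6)/2 = 1.9 m; q_3 = 0.42 × 1.85 × 1.9 = 1.476 m³/s
w_4 = (9.2 − 2.7)/2 = 3.25 m; q_4 = 0.39 × 1.34 × 3.25 = 1.698 m³/s
Stations 1, 5 contribute zero (depth or velocity is 0).
Q = Σ qᵢ = 3.565 m³/s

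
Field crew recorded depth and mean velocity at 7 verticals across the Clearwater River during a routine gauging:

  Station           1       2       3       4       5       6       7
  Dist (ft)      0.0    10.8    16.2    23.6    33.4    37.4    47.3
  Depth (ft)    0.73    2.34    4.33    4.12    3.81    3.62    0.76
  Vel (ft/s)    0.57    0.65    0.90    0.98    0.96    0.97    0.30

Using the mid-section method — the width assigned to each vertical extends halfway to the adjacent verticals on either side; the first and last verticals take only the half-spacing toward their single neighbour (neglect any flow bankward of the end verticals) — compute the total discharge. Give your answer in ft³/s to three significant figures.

w_1 = (10.8 − 0.0)/2 = 5.4 ft; q_1 = 0.57 × 0.73 × 5.4 = 2.247 ft³/s
w_2 = (16.2 − 0.0)/2 = 8.1 ft; q_2 = 0.65 × 2.34 × 8.1 = 12.32 ft³/s
w_3 = (23.6 − 10.8)/2 = 6.4 ft; q_3 = 0.90 × 4.33 × 6.4 = 24.94 ft³/s
w_4 = (33.4 − 16.2)/2 = 8.6 ft; q_4 = 0.98 × 4.12 × 8.6 = 34.72 ft³/s
w_5 = (37.4 − 23.6)/2 = 6.9 ft; q_5 = 0.96 × 3.81 × 6.9 = 25.24 ft³/s
w_6 = (47.3 − 33.4)/2 = 6.95 ft; q_6 = 0.97 × 3.62 × 6.95 = 24.40 ft³/s
w_7 = (47.3 − 37.4)/2 = 4.95 ft; q_7 = 0.30 × 0.76 × 4.95 = 1.129 ft³/s
Q = Σ qᵢ = 125.0 ft³/s

125 ft³/s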